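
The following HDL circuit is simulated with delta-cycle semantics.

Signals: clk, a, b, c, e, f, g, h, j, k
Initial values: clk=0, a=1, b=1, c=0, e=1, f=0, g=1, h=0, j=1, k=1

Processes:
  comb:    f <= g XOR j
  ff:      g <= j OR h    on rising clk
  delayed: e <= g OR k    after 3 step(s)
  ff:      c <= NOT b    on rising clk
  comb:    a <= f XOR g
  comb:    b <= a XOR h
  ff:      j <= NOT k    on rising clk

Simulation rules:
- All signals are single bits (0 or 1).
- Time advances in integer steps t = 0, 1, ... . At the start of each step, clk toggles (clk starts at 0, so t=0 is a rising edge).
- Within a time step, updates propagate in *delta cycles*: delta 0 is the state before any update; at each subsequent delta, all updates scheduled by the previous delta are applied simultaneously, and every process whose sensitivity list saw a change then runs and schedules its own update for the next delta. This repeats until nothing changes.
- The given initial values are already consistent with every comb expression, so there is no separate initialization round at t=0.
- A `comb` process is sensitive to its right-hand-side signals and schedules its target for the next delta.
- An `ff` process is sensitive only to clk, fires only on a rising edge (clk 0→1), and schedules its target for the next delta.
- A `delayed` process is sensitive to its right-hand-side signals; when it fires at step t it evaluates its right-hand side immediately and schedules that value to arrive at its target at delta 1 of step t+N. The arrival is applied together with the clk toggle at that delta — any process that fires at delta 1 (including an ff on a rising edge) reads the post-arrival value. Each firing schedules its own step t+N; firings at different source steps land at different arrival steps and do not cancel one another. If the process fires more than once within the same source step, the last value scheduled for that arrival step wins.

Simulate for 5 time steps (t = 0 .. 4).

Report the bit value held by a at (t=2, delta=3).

[bits: e,h,k,f,c,j,a,b,g,clk]
t=0: Δ0=1010011110 Δ1=1010011111 Δ2=1010001111 Δ3=1011001111 Δ4=1011000111 Δ5=1011000011 | 5Δ
t=1: Δ0=1011000011 Δ1=1011000010 | 1Δ
t=2: Δ0=1011000010 Δ1=1011000011 Δ2=1011100001 Δ3=1010101001 Δ4=1010100101 Δ5=1010100001 | 5Δ
t=3: Δ0=1010100001 Δ1=1010100000 | 1Δ
t=4: Δ0=1010100000 Δ1=1010100001 | 1Δ

1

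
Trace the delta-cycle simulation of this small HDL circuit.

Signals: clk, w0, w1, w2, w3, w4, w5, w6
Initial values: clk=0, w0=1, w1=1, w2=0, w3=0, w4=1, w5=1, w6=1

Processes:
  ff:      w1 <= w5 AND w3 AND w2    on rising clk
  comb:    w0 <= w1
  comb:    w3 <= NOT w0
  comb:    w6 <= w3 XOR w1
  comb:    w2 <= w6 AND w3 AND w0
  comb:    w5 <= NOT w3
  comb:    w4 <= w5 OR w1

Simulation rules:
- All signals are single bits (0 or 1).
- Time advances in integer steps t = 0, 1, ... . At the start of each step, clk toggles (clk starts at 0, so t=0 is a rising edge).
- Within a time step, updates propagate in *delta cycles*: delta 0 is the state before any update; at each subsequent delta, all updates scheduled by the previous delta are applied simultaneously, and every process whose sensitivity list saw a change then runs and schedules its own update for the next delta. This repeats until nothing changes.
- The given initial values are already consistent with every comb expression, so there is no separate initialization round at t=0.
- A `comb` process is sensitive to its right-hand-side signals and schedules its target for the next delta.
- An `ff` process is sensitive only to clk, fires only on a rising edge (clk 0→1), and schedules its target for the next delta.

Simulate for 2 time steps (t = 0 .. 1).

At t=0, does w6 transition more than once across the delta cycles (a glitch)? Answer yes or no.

t=0 Δ0: w4=1 w3=0 w0=1 clk=0 w5=1 w2=0 w1=1 w6=1
  Δ1: clk:0→1
  Δ2: w1:1→0
  Δ3: w0:1→0, w6:1→0
  Δ4: w3:0→1
  Δ5: w5:1→0, w6:0→1
  Δ6: w4:1→0
  (6Δ to stable)
t=1 Δ0: w4=0 w3=1 w0=0 clk=1 w5=0 w2=0 w1=0 w6=1
  Δ1: clk:1→0
  (1Δ to stable)

yes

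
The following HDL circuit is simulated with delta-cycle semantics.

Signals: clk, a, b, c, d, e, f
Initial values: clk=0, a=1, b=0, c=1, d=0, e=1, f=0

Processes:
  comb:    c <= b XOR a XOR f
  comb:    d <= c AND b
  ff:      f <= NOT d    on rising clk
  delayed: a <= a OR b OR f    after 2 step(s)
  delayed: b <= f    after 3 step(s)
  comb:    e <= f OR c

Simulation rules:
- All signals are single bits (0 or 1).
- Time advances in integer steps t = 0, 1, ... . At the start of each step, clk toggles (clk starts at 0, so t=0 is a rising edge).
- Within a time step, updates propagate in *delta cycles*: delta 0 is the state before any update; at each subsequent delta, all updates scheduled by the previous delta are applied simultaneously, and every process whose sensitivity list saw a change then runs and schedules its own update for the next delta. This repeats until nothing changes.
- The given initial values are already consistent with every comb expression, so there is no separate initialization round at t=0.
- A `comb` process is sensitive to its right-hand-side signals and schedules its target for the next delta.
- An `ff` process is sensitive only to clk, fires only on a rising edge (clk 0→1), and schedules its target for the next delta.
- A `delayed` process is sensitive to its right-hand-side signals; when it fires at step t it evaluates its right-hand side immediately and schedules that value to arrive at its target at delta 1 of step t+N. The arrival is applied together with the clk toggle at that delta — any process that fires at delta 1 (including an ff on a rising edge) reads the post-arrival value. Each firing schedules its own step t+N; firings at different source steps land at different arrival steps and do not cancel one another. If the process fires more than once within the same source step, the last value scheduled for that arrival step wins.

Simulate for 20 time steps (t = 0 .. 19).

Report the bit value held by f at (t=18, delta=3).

1

[bits: f,c,b,a,d,e,clk]
t=0: Δ0=0101010 Δ1=0101011 Δ2=1101011 Δ3=1001011 | 3Δ
t=1: Δ0=1001011 Δ1=1001010 | 1Δ
t=2: Δ0=1001010 Δ1=1001011 | 1Δ
t=3: Δ0=1001011 Δ1=1011010 Δ2=1111010 Δ3=1111110 | 3Δ
t=4: Δ0=1111110 Δ1=1111111 Δ2=0111111 Δ3=0011111 Δ4=0011001 | 4Δ
t=5: Δ0=0011001 Δ1=0011000 | 1Δ
t=6: Δ0=0011000 Δ1=0011001 Δ2=1011001 Δ3=1111011 Δ4=1111111 | 4Δ
t=7: Δ0=1111111 Δ1=1101110 Δ2=1001010 | 2Δ
t=8: Δ0=1001010 Δ1=1001011 | 1Δ
t=9: Δ0=1001011 Δ1=1011010 Δ2=1111010 Δ3=1111110 | 3Δ
t=10: Δ0=1111110 Δ1=1111111 Δ2=0111111 Δ3=0011111 Δ4=0011001 | 4Δ
t=11: Δ0=0011001 Δ1=0011000 | 1Δ
t=12: Δ0=0011000 Δ1=0011001 Δ2=1011001 Δ3=1111011 Δ4=1111111 | 4Δ
t=13: Δ0=1111111 Δ1=1101110 Δ2=1001010 | 2Δ
t=14: Δ0=1001010 Δ1=1001011 | 1Δ
t=15: Δ0=1001011 Δ1=1011010 Δ2=1111010 Δ3=1111110 | 3Δ
t=16: Δ0=1111110 Δ1=1111111 Δ2=0111111 Δ3=0011111 Δ4=0011001 | 4Δ
t=17: Δ0=0011001 Δ1=0011000 | 1Δ
t=18: Δ0=0011000 Δ1=0011001 Δ2=1011001 Δ3=1111011 Δ4=1111111 | 4Δ
t=19: Δ0=1111111 Δ1=1101110 Δ2=1001010 | 2Δ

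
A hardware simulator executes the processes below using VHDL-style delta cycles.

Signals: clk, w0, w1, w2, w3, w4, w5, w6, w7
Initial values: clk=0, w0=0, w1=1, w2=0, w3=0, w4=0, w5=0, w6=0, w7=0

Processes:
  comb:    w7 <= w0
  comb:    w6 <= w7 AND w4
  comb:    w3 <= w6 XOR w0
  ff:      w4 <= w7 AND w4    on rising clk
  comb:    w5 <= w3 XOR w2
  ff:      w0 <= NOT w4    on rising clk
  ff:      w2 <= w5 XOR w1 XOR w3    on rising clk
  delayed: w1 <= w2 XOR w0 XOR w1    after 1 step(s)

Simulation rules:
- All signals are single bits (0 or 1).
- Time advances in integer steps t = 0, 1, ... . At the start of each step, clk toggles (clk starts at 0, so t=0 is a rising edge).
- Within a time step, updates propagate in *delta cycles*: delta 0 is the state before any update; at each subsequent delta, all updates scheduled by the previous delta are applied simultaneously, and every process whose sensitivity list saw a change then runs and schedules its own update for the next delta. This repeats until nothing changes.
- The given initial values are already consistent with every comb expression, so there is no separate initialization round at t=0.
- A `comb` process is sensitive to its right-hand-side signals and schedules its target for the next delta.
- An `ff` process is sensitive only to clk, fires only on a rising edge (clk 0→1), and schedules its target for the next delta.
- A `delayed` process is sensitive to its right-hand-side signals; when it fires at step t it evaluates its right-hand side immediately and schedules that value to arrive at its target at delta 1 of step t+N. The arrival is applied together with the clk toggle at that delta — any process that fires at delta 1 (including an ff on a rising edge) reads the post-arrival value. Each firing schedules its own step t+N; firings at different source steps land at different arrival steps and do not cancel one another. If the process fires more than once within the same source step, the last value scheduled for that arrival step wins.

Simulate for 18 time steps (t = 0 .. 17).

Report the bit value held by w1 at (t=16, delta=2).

t=0 Δ0: w4=0 w3=0 w5=0 w0=0 clk=0 w2=0 w6=0 w1=1 w7=0
  Δ1: clk:0→1
  Δ2: w0:0→1, w2:0→1
  Δ3: w3:0→1, w5:0→1, w7:0→1
  Δ4: w5:1→0
  (4Δ to stable)
t=1 Δ0: w4=0 w3=1 w5=0 w0=1 clk=1 w2=1 w6=0 w1=1 w7=1
  Δ1: clk:1→0
  (1Δ to stable)
t=2 Δ0: w4=0 w3=1 w5=0 w0=1 clk=0 w2=1 w6=0 w1=1 w7=1
  Δ1: clk:0→1
  Δ2: w2:1→0
  Δ3: w5:0→1
  (3Δ to stable)
t=3 Δ0: w4=0 w3=1 w5=1 w0=1 clk=1 w2=0 w6=0 w1=1 w7=1
  Δ1: clk:1→0, w1:1→0
  (1Δ to stable)
t=4 Δ0: w4=0 w3=1 w5=1 w0=1 clk=0 w2=0 w6=0 w1=0 w7=1
  Δ1: clk:0→1, w1:0→1
  Δ2: w2:0→1
  Δ3: w5:1→0
  (3Δ to stable)
t=5 Δ0: w4=0 w3=1 w5=0 w0=1 clk=1 w2=1 w6=0 w1=1 w7=1
  Δ1: clk:1→0
  (1Δ to stable)
t=6 Δ0: w4=0 w3=1 w5=0 w0=1 clk=0 w2=1 w6=0 w1=1 w7=1
  Δ1: clk:0→1
  Δ2: w2:1→0
  Δ3: w5:0→1
  (3Δ to stable)
t=7 Δ0: w4=0 w3=1 w5=1 w0=1 clk=1 w2=0 w6=0 w1=1 w7=1
  Δ1: clk:1→0, w1:1→0
  (1Δ to stable)
t=8 Δ0: w4=0 w3=1 w5=1 w0=1 clk=0 w2=0 w6=0 w1=0 w7=1
  Δ1: clk:0→1, w1:0→1
  Δ2: w2:0→1
  Δ3: w5:1→0
  (3Δ to stable)
t=9 Δ0: w4=0 w3=1 w5=0 w0=1 clk=1 w2=1 w6=0 w1=1 w7=1
  Δ1: clk:1→0
  (1Δ to stable)
t=10 Δ0: w4=0 w3=1 w5=0 w0=1 clk=0 w2=1 w6=0 w1=1 w7=1
  Δ1: clk:0→1
  Δ2: w2:1→0
  Δ3: w5:0→1
  (3Δ to stable)
t=11 Δ0: w4=0 w3=1 w5=1 w0=1 clk=1 w2=0 w6=0 w1=1 w7=1
  Δ1: clk:1→0, w1:1→0
  (1Δ to stable)
t=12 Δ0: w4=0 w3=1 w5=1 w0=1 clk=0 w2=0 w6=0 w1=0 w7=1
  Δ1: clk:0→1, w1:0→1
  Δ2: w2:0→1
  Δ3: w5:1→0
  (3Δ to stable)
t=13 Δ0: w4=0 w3=1 w5=0 w0=1 clk=1 w2=1 w6=0 w1=1 w7=1
  Δ1: clk:1→0
  (1Δ to stable)
t=14 Δ0: w4=0 w3=1 w5=0 w0=1 clk=0 w2=1 w6=0 w1=1 w7=1
  Δ1: clk:0→1
  Δ2: w2:1→0
  Δ3: w5:0→1
  (3Δ to stable)
t=15 Δ0: w4=0 w3=1 w5=1 w0=1 clk=1 w2=0 w6=0 w1=1 w7=1
  Δ1: clk:1→0, w1:1→0
  (1Δ to stable)
t=16 Δ0: w4=0 w3=1 w5=1 w0=1 clk=0 w2=0 w6=0 w1=0 w7=1
  Δ1: clk:0→1, w1:0→1
  Δ2: w2:0→1
  Δ3: w5:1→0
  (3Δ to stable)
t=17 Δ0: w4=0 w3=1 w5=0 w0=1 clk=1 w2=1 w6=0 w1=1 w7=1
  Δ1: clk:1→0
  (1Δ to stable)

1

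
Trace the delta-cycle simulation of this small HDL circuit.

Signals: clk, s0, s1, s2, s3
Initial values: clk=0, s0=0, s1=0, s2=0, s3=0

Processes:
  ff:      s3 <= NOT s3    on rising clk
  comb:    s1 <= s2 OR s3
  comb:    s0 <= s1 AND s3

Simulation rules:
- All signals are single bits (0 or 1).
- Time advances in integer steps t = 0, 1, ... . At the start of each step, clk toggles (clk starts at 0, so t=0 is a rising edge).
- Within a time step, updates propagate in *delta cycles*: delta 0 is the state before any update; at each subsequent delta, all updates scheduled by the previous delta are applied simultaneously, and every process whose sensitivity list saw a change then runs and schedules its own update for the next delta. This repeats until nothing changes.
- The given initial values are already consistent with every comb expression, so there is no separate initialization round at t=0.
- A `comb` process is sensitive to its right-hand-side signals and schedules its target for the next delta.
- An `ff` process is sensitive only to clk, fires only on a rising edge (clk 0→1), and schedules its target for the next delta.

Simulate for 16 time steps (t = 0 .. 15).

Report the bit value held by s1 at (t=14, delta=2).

t=0 Δ0: s2=0 s0=0 s3=0 s1=0 clk=0
  Δ1: clk:0→1
  Δ2: s3:0→1
  Δ3: s1:0→1
  Δ4: s0:0→1
  (4Δ to stable)
t=1 Δ0: s2=0 s0=1 s3=1 s1=1 clk=1
  Δ1: clk:1→0
  (1Δ to stable)
t=2 Δ0: s2=0 s0=1 s3=1 s1=1 clk=0
  Δ1: clk:0→1
  Δ2: s3:1→0
  Δ3: s0:1→0, s1:1→0
  (3Δ to stable)
t=3 Δ0: s2=0 s0=0 s3=0 s1=0 clk=1
  Δ1: clk:1→0
  (1Δ to stable)
t=4 Δ0: s2=0 s0=0 s3=0 s1=0 clk=0
  Δ1: clk:0→1
  Δ2: s3:0→1
  Δ3: s1:0→1
  Δ4: s0:0→1
  (4Δ to stable)
t=5 Δ0: s2=0 s0=1 s3=1 s1=1 clk=1
  Δ1: clk:1→0
  (1Δ to stable)
t=6 Δ0: s2=0 s0=1 s3=1 s1=1 clk=0
  Δ1: clk:0→1
  Δ2: s3:1→0
  Δ3: s0:1→0, s1:1→0
  (3Δ to stable)
t=7 Δ0: s2=0 s0=0 s3=0 s1=0 clk=1
  Δ1: clk:1→0
  (1Δ to stable)
t=8 Δ0: s2=0 s0=0 s3=0 s1=0 clk=0
  Δ1: clk:0→1
  Δ2: s3:0→1
  Δ3: s1:0→1
  Δ4: s0:0→1
  (4Δ to stable)
t=9 Δ0: s2=0 s0=1 s3=1 s1=1 clk=1
  Δ1: clk:1→0
  (1Δ to stable)
t=10 Δ0: s2=0 s0=1 s3=1 s1=1 clk=0
  Δ1: clk:0→1
  Δ2: s3:1→0
  Δ3: s0:1→0, s1:1→0
  (3Δ to stable)
t=11 Δ0: s2=0 s0=0 s3=0 s1=0 clk=1
  Δ1: clk:1→0
  (1Δ to stable)
t=12 Δ0: s2=0 s0=0 s3=0 s1=0 clk=0
  Δ1: clk:0→1
  Δ2: s3:0→1
  Δ3: s1:0→1
  Δ4: s0:0→1
  (4Δ to stable)
t=13 Δ0: s2=0 s0=1 s3=1 s1=1 clk=1
  Δ1: clk:1→0
  (1Δ to stable)
t=14 Δ0: s2=0 s0=1 s3=1 s1=1 clk=0
  Δ1: clk:0→1
  Δ2: s3:1→0
  Δ3: s0:1→0, s1:1→0
  (3Δ to stable)
t=15 Δ0: s2=0 s0=0 s3=0 s1=0 clk=1
  Δ1: clk:1→0
  (1Δ to stable)

1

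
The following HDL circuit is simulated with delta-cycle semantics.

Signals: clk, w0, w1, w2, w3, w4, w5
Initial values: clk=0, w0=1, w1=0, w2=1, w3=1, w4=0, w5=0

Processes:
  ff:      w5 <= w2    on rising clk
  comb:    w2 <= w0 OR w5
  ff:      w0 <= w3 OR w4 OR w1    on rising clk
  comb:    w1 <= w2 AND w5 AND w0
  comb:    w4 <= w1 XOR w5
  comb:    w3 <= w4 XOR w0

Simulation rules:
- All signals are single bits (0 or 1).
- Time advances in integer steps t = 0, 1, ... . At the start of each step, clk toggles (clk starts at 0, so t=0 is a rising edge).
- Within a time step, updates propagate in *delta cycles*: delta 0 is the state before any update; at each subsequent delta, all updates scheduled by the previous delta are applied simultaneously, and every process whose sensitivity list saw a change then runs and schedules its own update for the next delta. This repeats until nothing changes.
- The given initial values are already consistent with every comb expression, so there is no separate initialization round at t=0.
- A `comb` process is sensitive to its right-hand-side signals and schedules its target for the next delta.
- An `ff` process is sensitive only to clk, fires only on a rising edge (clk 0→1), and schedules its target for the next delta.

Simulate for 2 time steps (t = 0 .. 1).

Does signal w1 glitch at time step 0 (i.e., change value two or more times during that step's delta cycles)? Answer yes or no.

t0.Δ0 w3=1 clk=0 w1=0 w5=0 w2=1 w0=1 w4=0
t0.Δ1 w3=1 clk=1 w1=0 w5=0 w2=1 w0=1 w4=0
t0.Δ2 w3=1 clk=1 w1=0 w5=1 w2=1 w0=1 w4=0
t0.Δ3 w3=1 clk=1 w1=1 w5=1 w2=1 w0=1 w4=1
t0.Δ4 w3=0 clk=1 w1=1 w5=1 w2=1 w0=1 w4=0
t0.Δ5 w3=1 clk=1 w1=1 w5=1 w2=1 w0=1 w4=0
t1.Δ0 w3=1 clk=1 w1=1 w5=1 w2=1 w0=1 w4=0
t1.Δ1 w3=1 clk=0 w1=1 w5=1 w2=1 w0=1 w4=0

no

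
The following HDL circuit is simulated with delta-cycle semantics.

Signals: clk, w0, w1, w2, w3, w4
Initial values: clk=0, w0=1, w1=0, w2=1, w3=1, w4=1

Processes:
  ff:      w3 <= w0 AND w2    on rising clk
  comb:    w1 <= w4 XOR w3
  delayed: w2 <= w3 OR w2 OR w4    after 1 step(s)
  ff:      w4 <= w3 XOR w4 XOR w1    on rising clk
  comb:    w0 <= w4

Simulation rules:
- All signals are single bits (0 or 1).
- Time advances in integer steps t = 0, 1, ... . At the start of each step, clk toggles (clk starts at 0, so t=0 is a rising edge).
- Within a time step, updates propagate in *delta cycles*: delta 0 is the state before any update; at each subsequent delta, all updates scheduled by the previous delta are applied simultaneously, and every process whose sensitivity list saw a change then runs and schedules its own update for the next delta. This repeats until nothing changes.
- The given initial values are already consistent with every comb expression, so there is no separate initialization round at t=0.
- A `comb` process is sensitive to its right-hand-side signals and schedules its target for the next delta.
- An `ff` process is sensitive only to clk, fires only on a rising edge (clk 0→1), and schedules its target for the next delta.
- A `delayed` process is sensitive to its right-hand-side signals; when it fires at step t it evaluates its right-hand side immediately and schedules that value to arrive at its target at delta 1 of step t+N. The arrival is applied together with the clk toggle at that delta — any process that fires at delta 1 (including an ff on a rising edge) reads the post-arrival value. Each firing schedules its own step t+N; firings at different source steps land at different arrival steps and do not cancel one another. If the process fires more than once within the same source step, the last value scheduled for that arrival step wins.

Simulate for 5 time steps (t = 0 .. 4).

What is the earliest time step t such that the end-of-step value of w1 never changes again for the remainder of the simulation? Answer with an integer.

[bits: w1,w0,clk,w4,w2,w3]
t=0: Δ0=010111 Δ1=011111 Δ2=011011 Δ3=101011 | 3Δ
t=1: Δ0=101011 Δ1=100011 | 1Δ
t=2: Δ0=100011 Δ1=101011 Δ2=101010 Δ3=001010 | 3Δ
t=3: Δ0=001010 Δ1=000010 | 1Δ
t=4: Δ0=000010 Δ1=001010 | 1Δ

2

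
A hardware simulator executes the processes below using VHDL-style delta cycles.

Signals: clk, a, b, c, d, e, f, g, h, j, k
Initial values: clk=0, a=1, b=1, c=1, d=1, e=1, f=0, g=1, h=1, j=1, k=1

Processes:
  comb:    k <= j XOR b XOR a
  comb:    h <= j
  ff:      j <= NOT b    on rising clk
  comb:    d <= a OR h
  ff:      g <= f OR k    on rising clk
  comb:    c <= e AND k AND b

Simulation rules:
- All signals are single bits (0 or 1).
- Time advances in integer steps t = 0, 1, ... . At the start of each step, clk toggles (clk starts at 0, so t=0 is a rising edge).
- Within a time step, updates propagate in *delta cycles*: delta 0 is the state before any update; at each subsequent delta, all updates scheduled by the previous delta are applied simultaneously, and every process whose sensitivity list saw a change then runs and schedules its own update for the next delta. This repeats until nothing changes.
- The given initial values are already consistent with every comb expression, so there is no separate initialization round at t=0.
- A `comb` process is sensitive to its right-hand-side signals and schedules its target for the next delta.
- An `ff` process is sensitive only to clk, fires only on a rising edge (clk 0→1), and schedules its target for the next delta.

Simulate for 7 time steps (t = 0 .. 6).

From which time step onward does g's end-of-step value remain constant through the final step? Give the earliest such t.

[bits: a,f,d,e,j,clk,h,k,c,b,g]
t=0: Δ0=10111011111 Δ1=10111111111 Δ2=10110111111 Δ3=10110100111 Δ4=10110100011 | 4Δ
t=1: Δ0=10110100011 Δ1=10110000011 | 1Δ
t=2: Δ0=10110000011 Δ1=10110100011 Δ2=10110100010 | 2Δ
t=3: Δ0=10110100010 Δ1=10110000010 | 1Δ
t=4: Δ0=10110000010 Δ1=10110100010 | 1Δ
t=5: Δ0=10110100010 Δ1=10110000010 | 1Δ
t=6: Δ0=10110000010 Δ1=10110100010 | 1Δ

2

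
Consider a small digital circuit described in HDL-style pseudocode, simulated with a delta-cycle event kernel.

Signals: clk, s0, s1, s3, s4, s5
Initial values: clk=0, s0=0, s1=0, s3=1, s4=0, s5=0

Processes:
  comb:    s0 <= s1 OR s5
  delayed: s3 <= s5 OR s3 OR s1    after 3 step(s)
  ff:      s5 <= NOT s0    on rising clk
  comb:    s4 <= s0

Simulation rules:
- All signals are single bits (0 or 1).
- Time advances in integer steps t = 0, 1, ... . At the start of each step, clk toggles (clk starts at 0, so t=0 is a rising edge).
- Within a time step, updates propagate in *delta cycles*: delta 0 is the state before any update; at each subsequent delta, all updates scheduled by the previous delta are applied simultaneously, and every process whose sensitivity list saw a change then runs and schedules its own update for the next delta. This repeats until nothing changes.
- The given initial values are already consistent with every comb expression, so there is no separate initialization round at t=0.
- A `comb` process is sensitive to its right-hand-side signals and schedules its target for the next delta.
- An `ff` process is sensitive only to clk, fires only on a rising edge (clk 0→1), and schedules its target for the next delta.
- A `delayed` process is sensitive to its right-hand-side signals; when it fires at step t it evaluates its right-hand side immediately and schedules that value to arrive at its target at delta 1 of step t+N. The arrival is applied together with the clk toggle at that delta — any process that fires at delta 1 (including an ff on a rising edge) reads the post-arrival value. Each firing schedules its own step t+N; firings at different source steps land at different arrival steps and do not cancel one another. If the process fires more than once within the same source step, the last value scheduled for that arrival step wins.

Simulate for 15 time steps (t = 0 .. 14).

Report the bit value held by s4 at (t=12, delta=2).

0

t0.Δ0 s5=0 s0=0 s4=0 s3=1 s1=0 clk=0
t0.Δ1 s5=0 s0=0 s4=0 s3=1 s1=0 clk=1
t0.Δ2 s5=1 s0=0 s4=0 s3=1 s1=0 clk=1
t0.Δ3 s5=1 s0=1 s4=0 s3=1 s1=0 clk=1
t0.Δ4 s5=1 s0=1 s4=1 s3=1 s1=0 clk=1
t1.Δ0 s5=1 s0=1 s4=1 s3=1 s1=0 clk=1
t1.Δ1 s5=1 s0=1 s4=1 s3=1 s1=0 clk=0
t2.Δ0 s5=1 s0=1 s4=1 s3=1 s1=0 clk=0
t2.Δ1 s5=1 s0=1 s4=1 s3=1 s1=0 clk=1
t2.Δ2 s5=0 s0=1 s4=1 s3=1 s1=0 clk=1
t2.Δ3 s5=0 s0=0 s4=1 s3=1 s1=0 clk=1
t2.Δ4 s5=0 s0=0 s4=0 s3=1 s1=0 clk=1
t3.Δ0 s5=0 s0=0 s4=0 s3=1 s1=0 clk=1
t3.Δ1 s5=0 s0=0 s4=0 s3=1 s1=0 clk=0
t4.Δ0 s5=0 s0=0 s4=0 s3=1 s1=0 clk=0
t4.Δ1 s5=0 s0=0 s4=0 s3=1 s1=0 clk=1
t4.Δ2 s5=1 s0=0 s4=0 s3=1 s1=0 clk=1
t4.Δ3 s5=1 s0=1 s4=0 s3=1 s1=0 clk=1
t4.Δ4 s5=1 s0=1 s4=1 s3=1 s1=0 clk=1
t5.Δ0 s5=1 s0=1 s4=1 s3=1 s1=0 clk=1
t5.Δ1 s5=1 s0=1 s4=1 s3=1 s1=0 clk=0
t6.Δ0 s5=1 s0=1 s4=1 s3=1 s1=0 clk=0
t6.Δ1 s5=1 s0=1 s4=1 s3=1 s1=0 clk=1
t6.Δ2 s5=0 s0=1 s4=1 s3=1 s1=0 clk=1
t6.Δ3 s5=0 s0=0 s4=1 s3=1 s1=0 clk=1
t6.Δ4 s5=0 s0=0 s4=0 s3=1 s1=0 clk=1
t7.Δ0 s5=0 s0=0 s4=0 s3=1 s1=0 clk=1
t7.Δ1 s5=0 s0=0 s4=0 s3=1 s1=0 clk=0
t8.Δ0 s5=0 s0=0 s4=0 s3=1 s1=0 clk=0
t8.Δ1 s5=0 s0=0 s4=0 s3=1 s1=0 clk=1
t8.Δ2 s5=1 s0=0 s4=0 s3=1 s1=0 clk=1
t8.Δ3 s5=1 s0=1 s4=0 s3=1 s1=0 clk=1
t8.Δ4 s5=1 s0=1 s4=1 s3=1 s1=0 clk=1
t9.Δ0 s5=1 s0=1 s4=1 s3=1 s1=0 clk=1
t9.Δ1 s5=1 s0=1 s4=1 s3=1 s1=0 clk=0
t10.Δ0 s5=1 s0=1 s4=1 s3=1 s1=0 clk=0
t10.Δ1 s5=1 s0=1 s4=1 s3=1 s1=0 clk=1
t10.Δ2 s5=0 s0=1 s4=1 s3=1 s1=0 clk=1
t10.Δ3 s5=0 s0=0 s4=1 s3=1 s1=0 clk=1
t10.Δ4 s5=0 s0=0 s4=0 s3=1 s1=0 clk=1
t11.Δ0 s5=0 s0=0 s4=0 s3=1 s1=0 clk=1
t11.Δ1 s5=0 s0=0 s4=0 s3=1 s1=0 clk=0
t12.Δ0 s5=0 s0=0 s4=0 s3=1 s1=0 clk=0
t12.Δ1 s5=0 s0=0 s4=0 s3=1 s1=0 clk=1
t12.Δ2 s5=1 s0=0 s4=0 s3=1 s1=0 clk=1
t12.Δ3 s5=1 s0=1 s4=0 s3=1 s1=0 clk=1
t12.Δ4 s5=1 s0=1 s4=1 s3=1 s1=0 clk=1
t13.Δ0 s5=1 s0=1 s4=1 s3=1 s1=0 clk=1
t13.Δ1 s5=1 s0=1 s4=1 s3=1 s1=0 clk=0
t14.Δ0 s5=1 s0=1 s4=1 s3=1 s1=0 clk=0
t14.Δ1 s5=1 s0=1 s4=1 s3=1 s1=0 clk=1
t14.Δ2 s5=0 s0=1 s4=1 s3=1 s1=0 clk=1
t14.Δ3 s5=0 s0=0 s4=1 s3=1 s1=0 clk=1
t14.Δ4 s5=0 s0=0 s4=0 s3=1 s1=0 clk=1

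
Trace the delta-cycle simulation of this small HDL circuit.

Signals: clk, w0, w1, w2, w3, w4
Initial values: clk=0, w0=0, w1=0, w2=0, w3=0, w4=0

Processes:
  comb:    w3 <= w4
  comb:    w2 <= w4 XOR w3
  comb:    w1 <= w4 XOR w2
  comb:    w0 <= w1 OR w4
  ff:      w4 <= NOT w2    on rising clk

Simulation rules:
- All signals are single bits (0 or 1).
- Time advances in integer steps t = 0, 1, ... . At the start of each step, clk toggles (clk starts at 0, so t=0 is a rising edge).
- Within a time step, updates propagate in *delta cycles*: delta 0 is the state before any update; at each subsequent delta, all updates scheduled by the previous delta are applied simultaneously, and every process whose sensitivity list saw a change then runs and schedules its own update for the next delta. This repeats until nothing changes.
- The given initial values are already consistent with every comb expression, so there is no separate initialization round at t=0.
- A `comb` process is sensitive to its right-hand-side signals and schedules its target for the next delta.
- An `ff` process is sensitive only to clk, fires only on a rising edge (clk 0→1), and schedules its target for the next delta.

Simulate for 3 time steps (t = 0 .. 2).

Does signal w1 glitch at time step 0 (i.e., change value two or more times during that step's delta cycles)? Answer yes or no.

t=0 Δ0: w3=0 w1=0 clk=0 w2=0 w0=0 w4=0
  Δ1: clk:0→1
  Δ2: w4:0→1
  Δ3: w3:0→1, w1:0→1, w2:0→1, w0:0→1
  Δ4: w1:1→0, w2:1→0
  Δ5: w1:0→1
  (5Δ to stable)
t=1 Δ0: w3=1 w1=1 clk=1 w2=0 w0=1 w4=1
  Δ1: clk:1→0
  (1Δ to stable)
t=2 Δ0: w3=1 w1=1 clk=0 w2=0 w0=1 w4=1
  Δ1: clk:0→1
  (1Δ to stable)

yes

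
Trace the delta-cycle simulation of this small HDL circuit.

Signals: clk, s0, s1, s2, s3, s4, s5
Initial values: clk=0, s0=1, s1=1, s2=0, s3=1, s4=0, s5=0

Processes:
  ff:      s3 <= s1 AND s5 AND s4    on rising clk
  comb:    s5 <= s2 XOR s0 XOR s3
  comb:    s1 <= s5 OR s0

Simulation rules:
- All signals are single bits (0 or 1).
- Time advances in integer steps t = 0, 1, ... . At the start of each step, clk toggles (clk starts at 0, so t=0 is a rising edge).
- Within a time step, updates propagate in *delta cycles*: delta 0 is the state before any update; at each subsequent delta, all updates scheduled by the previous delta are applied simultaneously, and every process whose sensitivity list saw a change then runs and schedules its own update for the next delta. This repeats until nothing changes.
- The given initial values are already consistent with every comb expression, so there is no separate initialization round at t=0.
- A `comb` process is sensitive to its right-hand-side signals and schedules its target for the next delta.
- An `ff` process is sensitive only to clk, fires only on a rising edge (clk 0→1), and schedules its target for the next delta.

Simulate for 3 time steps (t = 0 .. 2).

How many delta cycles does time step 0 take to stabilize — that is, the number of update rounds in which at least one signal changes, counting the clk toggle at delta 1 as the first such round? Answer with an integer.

t=0 Δ0: s4=0 s5=0 clk=0 s1=1 s3=1 s0=1 s2=0
  Δ1: clk:0→1
  Δ2: s3:1→0
  Δ3: s5:0→1
  (3Δ to stable)
t=1 Δ0: s4=0 s5=1 clk=1 s1=1 s3=0 s0=1 s2=0
  Δ1: clk:1→0
  (1Δ to stable)
t=2 Δ0: s4=0 s5=1 clk=0 s1=1 s3=0 s0=1 s2=0
  Δ1: clk:0→1
  (1Δ to stable)

3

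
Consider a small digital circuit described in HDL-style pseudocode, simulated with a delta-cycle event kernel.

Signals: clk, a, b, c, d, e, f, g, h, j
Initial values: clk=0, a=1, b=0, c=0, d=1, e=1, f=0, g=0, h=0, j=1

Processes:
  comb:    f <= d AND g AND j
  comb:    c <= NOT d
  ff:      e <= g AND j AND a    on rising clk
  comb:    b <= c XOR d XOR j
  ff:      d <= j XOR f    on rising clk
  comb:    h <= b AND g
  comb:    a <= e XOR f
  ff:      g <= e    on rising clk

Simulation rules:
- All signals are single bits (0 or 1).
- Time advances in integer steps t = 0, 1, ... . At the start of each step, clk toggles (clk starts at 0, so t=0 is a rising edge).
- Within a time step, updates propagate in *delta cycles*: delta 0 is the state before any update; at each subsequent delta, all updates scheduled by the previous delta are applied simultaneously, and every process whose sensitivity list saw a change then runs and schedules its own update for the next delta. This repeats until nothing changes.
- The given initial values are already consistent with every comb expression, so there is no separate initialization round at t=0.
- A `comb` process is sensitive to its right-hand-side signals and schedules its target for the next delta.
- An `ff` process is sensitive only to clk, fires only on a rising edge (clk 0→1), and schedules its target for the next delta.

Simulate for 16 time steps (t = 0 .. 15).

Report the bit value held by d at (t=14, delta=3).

[bits: d,f,e,g,clk,a,h,c,j,b]
t=0: Δ0=1010010010 Δ1=1010110010 Δ2=1001110010 Δ3=1101100010 Δ4=1101110010 | 4Δ
t=1: Δ0=1101110010 Δ1=1101010010 | 1Δ
t=2: Δ0=1101010010 Δ1=1101110010 Δ2=0110110010 Δ3=0010100111 Δ4=0010110110 | 4Δ
t=3: Δ0=0010110110 Δ1=0010010110 | 1Δ
t=4: Δ0=0010010110 Δ1=0010110110 Δ2=1001110110 Δ3=1101100011 Δ4=1101111010 Δ5=1101110010 | 5Δ
t=5: Δ0=1101110010 Δ1=1101010010 | 1Δ
t=6: Δ0=1101010010 Δ1=1101110010 Δ2=0110110010 Δ3=0010100111 Δ4=0010110110 | 4Δ
t=7: Δ0=0010110110 Δ1=0010010110 | 1Δ
t=8: Δ0=0010010110 Δ1=0010110110 Δ2=1001110110 Δ3=1101100011 Δ4=1101111010 Δ5=1101110010 | 5Δ
t=9: Δ0=1101110010 Δ1=1101010010 | 1Δ
t=10: Δ0=1101010010 Δ1=1101110010 Δ2=0110110010 Δ3=0010100111 Δ4=0010110110 | 4Δ
t=11: Δ0=0010110110 Δ1=0010010110 | 1Δ
t=12: Δ0=0010010110 Δ1=0010110110 Δ2=1001110110 Δ3=1101100011 Δ4=1101111010 Δ5=1101110010 | 5Δ
t=13: Δ0=1101110010 Δ1=1101010010 | 1Δ
t=14: Δ0=1101010010 Δ1=1101110010 Δ2=0110110010 Δ3=0010100111 Δ4=0010110110 | 4Δ
t=15: Δ0=0010110110 Δ1=0010010110 | 1Δ

0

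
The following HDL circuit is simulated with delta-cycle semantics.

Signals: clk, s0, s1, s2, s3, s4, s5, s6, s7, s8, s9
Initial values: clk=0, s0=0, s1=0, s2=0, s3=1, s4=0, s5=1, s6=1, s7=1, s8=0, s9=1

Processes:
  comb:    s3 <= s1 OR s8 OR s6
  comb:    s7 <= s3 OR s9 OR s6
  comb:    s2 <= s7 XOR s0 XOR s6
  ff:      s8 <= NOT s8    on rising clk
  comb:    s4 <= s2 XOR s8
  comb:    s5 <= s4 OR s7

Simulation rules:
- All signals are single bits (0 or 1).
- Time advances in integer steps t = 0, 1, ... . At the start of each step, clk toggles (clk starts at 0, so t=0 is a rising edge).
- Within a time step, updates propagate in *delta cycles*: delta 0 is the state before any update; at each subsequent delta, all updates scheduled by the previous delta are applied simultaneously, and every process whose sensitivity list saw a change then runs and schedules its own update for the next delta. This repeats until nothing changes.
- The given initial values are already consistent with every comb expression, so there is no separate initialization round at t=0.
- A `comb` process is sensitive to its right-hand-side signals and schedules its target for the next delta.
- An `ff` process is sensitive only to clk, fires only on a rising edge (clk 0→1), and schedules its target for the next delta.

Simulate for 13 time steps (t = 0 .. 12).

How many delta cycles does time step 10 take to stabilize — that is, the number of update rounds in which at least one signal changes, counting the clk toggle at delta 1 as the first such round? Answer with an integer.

3

[bits: s3,s4,s9,clk,s2,s1,s6,s7,s8,s5,s0]
t=0: Δ0=10100011010 Δ1=10110011010 Δ2=10110011110 Δ3=11110011110 | 3Δ
t=1: Δ0=11110011110 Δ1=11100011110 | 1Δ
t=2: Δ0=11100011110 Δ1=11110011110 Δ2=11110011010 Δ3=10110011010 | 3Δ
t=3: Δ0=10110011010 Δ1=10100011010 | 1Δ
t=4: Δ0=10100011010 Δ1=10110011010 Δ2=10110011110 Δ3=11110011110 | 3Δ
t=5: Δ0=11110011110 Δ1=11100011110 | 1Δ
t=6: Δ0=11100011110 Δ1=11110011110 Δ2=11110011010 Δ3=10110011010 | 3Δ
t=7: Δ0=10110011010 Δ1=10100011010 | 1Δ
t=8: Δ0=10100011010 Δ1=10110011010 Δ2=10110011110 Δ3=11110011110 | 3Δ
t=9: Δ0=11110011110 Δ1=11100011110 | 1Δ
t=10: Δ0=11100011110 Δ1=11110011110 Δ2=11110011010 Δ3=10110011010 | 3Δ
t=11: Δ0=10110011010 Δ1=10100011010 | 1Δ
t=12: Δ0=10100011010 Δ1=10110011010 Δ2=10110011110 Δ3=11110011110 | 3Δ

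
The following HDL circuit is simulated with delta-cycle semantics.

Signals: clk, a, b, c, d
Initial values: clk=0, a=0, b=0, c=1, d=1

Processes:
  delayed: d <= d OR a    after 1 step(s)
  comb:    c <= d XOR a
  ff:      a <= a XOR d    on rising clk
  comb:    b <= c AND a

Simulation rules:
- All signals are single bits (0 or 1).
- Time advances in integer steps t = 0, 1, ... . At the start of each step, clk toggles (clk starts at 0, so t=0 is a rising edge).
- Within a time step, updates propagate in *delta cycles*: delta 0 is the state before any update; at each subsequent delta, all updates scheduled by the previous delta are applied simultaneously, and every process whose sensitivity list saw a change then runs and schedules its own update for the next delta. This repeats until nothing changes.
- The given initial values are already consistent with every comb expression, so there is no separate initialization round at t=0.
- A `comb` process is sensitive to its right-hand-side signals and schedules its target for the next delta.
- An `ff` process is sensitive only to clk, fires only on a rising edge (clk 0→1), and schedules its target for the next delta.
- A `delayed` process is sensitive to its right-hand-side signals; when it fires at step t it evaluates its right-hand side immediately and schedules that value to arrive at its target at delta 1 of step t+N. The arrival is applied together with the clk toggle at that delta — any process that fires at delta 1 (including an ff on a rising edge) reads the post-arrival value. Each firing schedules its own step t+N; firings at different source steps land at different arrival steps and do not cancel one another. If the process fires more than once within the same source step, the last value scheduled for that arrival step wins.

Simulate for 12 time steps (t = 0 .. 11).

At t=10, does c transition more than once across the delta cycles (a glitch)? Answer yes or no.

t=0 Δ0: c=1 a=0 d=1 b=0 clk=0
  Δ1: clk:0→1
  Δ2: a:0→1
  Δ3: c:1→0, b:0→1
  Δ4: b:1→0
  (4Δ to stable)
t=1 Δ0: c=0 a=1 d=1 b=0 clk=1
  Δ1: clk:1→0
  (1Δ to stable)
t=2 Δ0: c=0 a=1 d=1 b=0 clk=0
  Δ1: clk:0→1
  Δ2: a:1→0
  Δ3: c:0→1
  (3Δ to stable)
t=3 Δ0: c=1 a=0 d=1 b=0 clk=1
  Δ1: clk:1→0
  (1Δ to stable)
t=4 Δ0: c=1 a=0 d=1 b=0 clk=0
  Δ1: clk:0→1
  Δ2: a:0→1
  Δ3: c:1→0, b:0→1
  Δ4: b:1→0
  (4Δ to stable)
t=5 Δ0: c=0 a=1 d=1 b=0 clk=1
  Δ1: clk:1→0
  (1Δ to stable)
t=6 Δ0: c=0 a=1 d=1 b=0 clk=0
  Δ1: clk:0→1
  Δ2: a:1→0
  Δ3: c:0→1
  (3Δ to stable)
t=7 Δ0: c=1 a=0 d=1 b=0 clk=1
  Δ1: clk:1→0
  (1Δ to stable)
t=8 Δ0: c=1 a=0 d=1 b=0 clk=0
  Δ1: clk:0→1
  Δ2: a:0→1
  Δ3: c:1→0, b:0→1
  Δ4: b:1→0
  (4Δ to stable)
t=9 Δ0: c=0 a=1 d=1 b=0 clk=1
  Δ1: clk:1→0
  (1Δ to stable)
t=10 Δ0: c=0 a=1 d=1 b=0 clk=0
  Δ1: clk:0→1
  Δ2: a:1→0
  Δ3: c:0→1
  (3Δ to stable)
t=11 Δ0: c=1 a=0 d=1 b=0 clk=1
  Δ1: clk:1→0
  (1Δ to stable)

no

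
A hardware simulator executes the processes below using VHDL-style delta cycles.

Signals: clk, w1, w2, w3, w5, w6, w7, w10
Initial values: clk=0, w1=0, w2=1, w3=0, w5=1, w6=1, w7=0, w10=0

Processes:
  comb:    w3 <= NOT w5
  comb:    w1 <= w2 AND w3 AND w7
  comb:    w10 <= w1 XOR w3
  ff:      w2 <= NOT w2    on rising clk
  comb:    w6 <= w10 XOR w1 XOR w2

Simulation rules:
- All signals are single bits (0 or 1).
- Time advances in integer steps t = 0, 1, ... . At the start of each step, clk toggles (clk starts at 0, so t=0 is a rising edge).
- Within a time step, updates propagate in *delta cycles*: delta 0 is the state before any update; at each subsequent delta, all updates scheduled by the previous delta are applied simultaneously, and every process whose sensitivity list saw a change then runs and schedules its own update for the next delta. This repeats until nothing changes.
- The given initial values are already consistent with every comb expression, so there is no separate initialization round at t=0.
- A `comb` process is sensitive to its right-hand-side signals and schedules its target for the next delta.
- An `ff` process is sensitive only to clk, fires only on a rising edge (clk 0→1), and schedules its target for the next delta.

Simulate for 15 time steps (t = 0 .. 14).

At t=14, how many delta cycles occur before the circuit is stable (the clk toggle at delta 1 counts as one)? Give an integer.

3

t0.Δ0 w3=0 w7=0 w5=1 w2=1 w10=0 clk=0 w1=0 w6=1
t0.Δ1 w3=0 w7=0 w5=1 w2=1 w10=0 clk=1 w1=0 w6=1
t0.Δ2 w3=0 w7=0 w5=1 w2=0 w10=0 clk=1 w1=0 w6=1
t0.Δ3 w3=0 w7=0 w5=1 w2=0 w10=0 clk=1 w1=0 w6=0
t1.Δ0 w3=0 w7=0 w5=1 w2=0 w10=0 clk=1 w1=0 w6=0
t1.Δ1 w3=0 w7=0 w5=1 w2=0 w10=0 clk=0 w1=0 w6=0
t2.Δ0 w3=0 w7=0 w5=1 w2=0 w10=0 clk=0 w1=0 w6=0
t2.Δ1 w3=0 w7=0 w5=1 w2=0 w10=0 clk=1 w1=0 w6=0
t2.Δ2 w3=0 w7=0 w5=1 w2=1 w10=0 clk=1 w1=0 w6=0
t2.Δ3 w3=0 w7=0 w5=1 w2=1 w10=0 clk=1 w1=0 w6=1
t3.Δ0 w3=0 w7=0 w5=1 w2=1 w10=0 clk=1 w1=0 w6=1
t3.Δ1 w3=0 w7=0 w5=1 w2=1 w10=0 clk=0 w1=0 w6=1
t4.Δ0 w3=0 w7=0 w5=1 w2=1 w10=0 clk=0 w1=0 w6=1
t4.Δ1 w3=0 w7=0 w5=1 w2=1 w10=0 clk=1 w1=0 w6=1
t4.Δ2 w3=0 w7=0 w5=1 w2=0 w10=0 clk=1 w1=0 w6=1
t4.Δ3 w3=0 w7=0 w5=1 w2=0 w10=0 clk=1 w1=0 w6=0
t5.Δ0 w3=0 w7=0 w5=1 w2=0 w10=0 clk=1 w1=0 w6=0
t5.Δ1 w3=0 w7=0 w5=1 w2=0 w10=0 clk=0 w1=0 w6=0
t6.Δ0 w3=0 w7=0 w5=1 w2=0 w10=0 clk=0 w1=0 w6=0
t6.Δ1 w3=0 w7=0 w5=1 w2=0 w10=0 clk=1 w1=0 w6=0
t6.Δ2 w3=0 w7=0 w5=1 w2=1 w10=0 clk=1 w1=0 w6=0
t6.Δ3 w3=0 w7=0 w5=1 w2=1 w10=0 clk=1 w1=0 w6=1
t7.Δ0 w3=0 w7=0 w5=1 w2=1 w10=0 clk=1 w1=0 w6=1
t7.Δ1 w3=0 w7=0 w5=1 w2=1 w10=0 clk=0 w1=0 w6=1
t8.Δ0 w3=0 w7=0 w5=1 w2=1 w10=0 clk=0 w1=0 w6=1
t8.Δ1 w3=0 w7=0 w5=1 w2=1 w10=0 clk=1 w1=0 w6=1
t8.Δ2 w3=0 w7=0 w5=1 w2=0 w10=0 clk=1 w1=0 w6=1
t8.Δ3 w3=0 w7=0 w5=1 w2=0 w10=0 clk=1 w1=0 w6=0
t9.Δ0 w3=0 w7=0 w5=1 w2=0 w10=0 clk=1 w1=0 w6=0
t9.Δ1 w3=0 w7=0 w5=1 w2=0 w10=0 clk=0 w1=0 w6=0
t10.Δ0 w3=0 w7=0 w5=1 w2=0 w10=0 clk=0 w1=0 w6=0
t10.Δ1 w3=0 w7=0 w5=1 w2=0 w10=0 clk=1 w1=0 w6=0
t10.Δ2 w3=0 w7=0 w5=1 w2=1 w10=0 clk=1 w1=0 w6=0
t10.Δ3 w3=0 w7=0 w5=1 w2=1 w10=0 clk=1 w1=0 w6=1
t11.Δ0 w3=0 w7=0 w5=1 w2=1 w10=0 clk=1 w1=0 w6=1
t11.Δ1 w3=0 w7=0 w5=1 w2=1 w10=0 clk=0 w1=0 w6=1
t12.Δ0 w3=0 w7=0 w5=1 w2=1 w10=0 clk=0 w1=0 w6=1
t12.Δ1 w3=0 w7=0 w5=1 w2=1 w10=0 clk=1 w1=0 w6=1
t12.Δ2 w3=0 w7=0 w5=1 w2=0 w10=0 clk=1 w1=0 w6=1
t12.Δ3 w3=0 w7=0 w5=1 w2=0 w10=0 clk=1 w1=0 w6=0
t13.Δ0 w3=0 w7=0 w5=1 w2=0 w10=0 clk=1 w1=0 w6=0
t13.Δ1 w3=0 w7=0 w5=1 w2=0 w10=0 clk=0 w1=0 w6=0
t14.Δ0 w3=0 w7=0 w5=1 w2=0 w10=0 clk=0 w1=0 w6=0
t14.Δ1 w3=0 w7=0 w5=1 w2=0 w10=0 clk=1 w1=0 w6=0
t14.Δ2 w3=0 w7=0 w5=1 w2=1 w10=0 clk=1 w1=0 w6=0
t14.Δ3 w3=0 w7=0 w5=1 w2=1 w10=0 clk=1 w1=0 w6=1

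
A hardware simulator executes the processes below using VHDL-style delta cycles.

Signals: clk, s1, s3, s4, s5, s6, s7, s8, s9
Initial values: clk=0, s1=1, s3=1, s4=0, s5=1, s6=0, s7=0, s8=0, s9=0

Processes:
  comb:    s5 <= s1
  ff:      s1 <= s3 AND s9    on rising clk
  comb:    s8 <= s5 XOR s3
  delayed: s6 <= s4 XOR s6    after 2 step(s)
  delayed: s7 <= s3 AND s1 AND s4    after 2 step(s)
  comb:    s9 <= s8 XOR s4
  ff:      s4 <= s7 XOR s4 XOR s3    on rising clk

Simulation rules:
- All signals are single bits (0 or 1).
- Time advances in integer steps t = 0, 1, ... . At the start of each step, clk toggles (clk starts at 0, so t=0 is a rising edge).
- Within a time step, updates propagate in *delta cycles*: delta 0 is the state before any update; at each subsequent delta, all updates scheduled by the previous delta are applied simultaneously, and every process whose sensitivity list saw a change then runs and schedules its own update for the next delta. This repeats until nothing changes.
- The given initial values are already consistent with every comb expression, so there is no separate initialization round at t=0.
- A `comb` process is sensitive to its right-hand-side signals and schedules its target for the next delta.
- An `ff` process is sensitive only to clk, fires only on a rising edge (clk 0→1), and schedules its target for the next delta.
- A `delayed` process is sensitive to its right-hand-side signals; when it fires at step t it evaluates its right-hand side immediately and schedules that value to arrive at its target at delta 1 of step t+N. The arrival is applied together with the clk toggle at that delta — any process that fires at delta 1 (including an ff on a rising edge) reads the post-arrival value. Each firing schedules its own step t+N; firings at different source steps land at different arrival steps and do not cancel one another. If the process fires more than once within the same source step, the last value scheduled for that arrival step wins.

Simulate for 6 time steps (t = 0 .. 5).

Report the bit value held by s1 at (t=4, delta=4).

1

t=0 Δ0: clk=0 s3=1 s9=0 s6=0 s7=0 s4=0 s8=0 s1=1 s5=1
  Δ1: clk:0→1
  Δ2: s4:0→1, s1:1→0
  Δ3: s9:0→1, s5:1→0
  Δ4: s8:0→1
  Δ5: s9:1→0
  (5Δ to stable)
t=1 Δ0: clk=1 s3=1 s9=0 s6=0 s7=0 s4=1 s8=1 s1=0 s5=0
  Δ1: clk:1→0
  (1Δ to stable)
t=2 Δ0: clk=0 s3=1 s9=0 s6=0 s7=0 s4=1 s8=1 s1=0 s5=0
  Δ1: clk:0→1, s6:0→1
  Δ2: s4:1→0
  Δ3: s9:0→1
  (3Δ to stable)
t=3 Δ0: clk=1 s3=1 s9=1 s6=1 s7=0 s4=0 s8=1 s1=0 s5=0
  Δ1: clk:1→0
  (1Δ to stable)
t=4 Δ0: clk=0 s3=1 s9=1 s6=1 s7=0 s4=0 s8=1 s1=0 s5=0
  Δ1: clk:0→1
  Δ2: s4:0→1, s1:0→1
  Δ3: s9:1→0, s5:0→1
  Δ4: s8:1→0
  Δ5: s9:0→1
  (5Δ to stable)
t=5 Δ0: clk=1 s3=1 s9=1 s6=1 s7=0 s4=1 s8=0 s1=1 s5=1
  Δ1: clk:1→0
  (1Δ to stable)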